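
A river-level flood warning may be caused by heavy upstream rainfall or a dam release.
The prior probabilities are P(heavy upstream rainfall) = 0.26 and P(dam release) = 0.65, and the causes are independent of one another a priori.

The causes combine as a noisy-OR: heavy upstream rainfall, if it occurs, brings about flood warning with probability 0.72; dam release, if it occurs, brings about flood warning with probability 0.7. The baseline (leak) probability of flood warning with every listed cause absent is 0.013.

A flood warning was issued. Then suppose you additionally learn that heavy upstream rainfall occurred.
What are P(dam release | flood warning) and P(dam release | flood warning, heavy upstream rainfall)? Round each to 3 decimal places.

P(dam release | flood warning) ≈ 0.877; P(dam release | flood warning, heavy upstream rainfall) ≈ 0.702

Under noisy-OR, P(flood warning | causes) = 1 − (1−0.013)·∏(1−qᵢ) over the active causes.
Sum P(flood warning|·) weighted by the priors over the 4 (heavy upstream rainfall, dam release) configurations:
  P(flood warning) = 0.013*0.74*0.35 + 0.7039*0.74*0.65 + 0.72364*0.26*0.35 + 0.917092*0.26*0.65
        = 0.003367 + 0.338576 + 0.065851 + 0.154989 = 0.562783
Keeping only the dam release-present terms gives 0.493565, so
  P(dam release | flood warning) = 0.493565 / 0.562783 ≈ 0.877

Now also conditioning on heavy upstream rainfall=true:
P(flood warning | heavy upstream rainfall) = 0.72364*0.35 + 0.917092*0.65 = 0.253274 + 0.596110 = 0.849384
Of this, 0.596110 comes from 0.917092*0.65 (the dam release=true cases).
So P(dam release | flood warning, heavy upstream rainfall) = 0.596110/0.849384 ≈ 0.702.
— heavy upstream rainfall explains away the evidence for dam release.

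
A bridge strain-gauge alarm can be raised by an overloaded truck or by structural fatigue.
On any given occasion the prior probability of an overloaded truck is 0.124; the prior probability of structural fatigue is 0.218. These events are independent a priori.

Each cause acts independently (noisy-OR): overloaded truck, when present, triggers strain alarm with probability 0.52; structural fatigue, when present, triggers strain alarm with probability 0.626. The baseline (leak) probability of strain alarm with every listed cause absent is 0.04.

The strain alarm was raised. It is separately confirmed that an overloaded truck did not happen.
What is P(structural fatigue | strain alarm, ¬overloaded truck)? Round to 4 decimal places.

P(structural fatigue | strain alarm, ¬overloaded truck) ≈ 0.8171

Under noisy-OR, P(strain alarm | causes) = 1 − (1−0.04)·∏(1−qᵢ) over the active causes.
Weight on structural fatigue=true, given the evidence: 0.64096*0.218 = 0.139729
Denominator P(strain alarm | ¬overloaded truck): 0.04*0.782 + 0.64096*0.218 = 0.171009
Posterior = 0.139729 / 0.171009 ≈ 0.8171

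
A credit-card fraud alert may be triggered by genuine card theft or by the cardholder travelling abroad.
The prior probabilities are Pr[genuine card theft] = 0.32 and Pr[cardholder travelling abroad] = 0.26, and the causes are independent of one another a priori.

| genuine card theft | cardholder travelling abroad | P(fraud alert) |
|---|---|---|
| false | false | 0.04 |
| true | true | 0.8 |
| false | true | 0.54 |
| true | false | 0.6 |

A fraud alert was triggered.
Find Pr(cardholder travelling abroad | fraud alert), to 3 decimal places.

Pr(cardholder travelling abroad | fraud alert) ≈ 0.500

By total probability over the 4 (genuine card theft, cardholder travelling abroad) configurations:
  P(fraud alert) = 0.04×0.68×0.74 + 0.54×0.68×0.26 + 0.6×0.32×0.74 + 0.8×0.32×0.26
        = 0.020128 + 0.095472 + 0.142080 + 0.066560 = 0.324240
Keeping only the cardholder travelling abroad-present terms gives 0.162032, so
  P(cardholder travelling abroad | fraud alert) = 0.162032 / 0.324240 ≈ 0.500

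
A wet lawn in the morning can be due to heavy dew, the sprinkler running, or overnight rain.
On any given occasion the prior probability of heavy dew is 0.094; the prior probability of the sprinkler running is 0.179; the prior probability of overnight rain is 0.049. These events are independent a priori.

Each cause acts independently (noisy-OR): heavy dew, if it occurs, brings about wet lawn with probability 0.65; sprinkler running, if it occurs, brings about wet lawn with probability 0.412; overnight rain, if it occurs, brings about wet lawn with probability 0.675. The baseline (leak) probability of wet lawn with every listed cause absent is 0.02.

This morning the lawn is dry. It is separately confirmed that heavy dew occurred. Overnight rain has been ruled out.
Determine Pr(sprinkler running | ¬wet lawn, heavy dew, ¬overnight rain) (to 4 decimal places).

Pr(sprinkler running | ¬wet lawn, heavy dew, ¬overnight rain) ≈ 0.1136

Under noisy-OR, P(wet lawn | causes) = 1 − (1−0.02)·∏(1−qᵢ) over the active causes.
By total probability over both values of sprinkler running:
  P(¬wet lawn | heavy dew, ¬overnight rain) = 0.343*0.821 + 0.201684*0.179
        = 0.281603 + 0.036101 = 0.317704
The terms with sprinkler running present sum to 0.036101, so
  P(sprinkler running | ¬wet lawn, heavy dew, ¬overnight rain) = 0.036101 / 0.317704 ≈ 0.1136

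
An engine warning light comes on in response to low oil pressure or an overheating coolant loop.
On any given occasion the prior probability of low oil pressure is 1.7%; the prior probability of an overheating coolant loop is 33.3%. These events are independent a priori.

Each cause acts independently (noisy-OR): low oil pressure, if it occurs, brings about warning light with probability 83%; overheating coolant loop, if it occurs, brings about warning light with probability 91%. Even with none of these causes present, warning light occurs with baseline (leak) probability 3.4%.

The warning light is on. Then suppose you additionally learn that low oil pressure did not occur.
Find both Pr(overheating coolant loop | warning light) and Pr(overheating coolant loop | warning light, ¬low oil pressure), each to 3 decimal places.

Under noisy-OR, P(warning light | causes) = 1 − (1−0.034)·∏(1−qᵢ) over the active causes.
P(warning light) = 0.034×0.983×0.667 + 0.91306×0.983×0.333 + 0.83578×0.017×0.667 + 0.98522×0.017×0.333 = 0.022292 + 0.298880 + 0.009477 + 0.005577 = 0.336226
The overheating coolant loop-present share is 0.298880 + 0.005577 = 0.304457.
Hence the posterior is 0.304457/0.336226 ≈ 0.906.

Now condition on the additional information:
For the numerator, keep only overheating coolant loop=true terms: 0.91306·0.333 = 0.304049
Normalizer over all consistent configurations: 0.034·0.667 + 0.91306·0.333 = 0.326727
P(overheating coolant loop | warning light, ¬low oil pressure) = 0.304049/0.326727 ≈ 0.931
With low oil pressure excluded, overheating coolant loop must carry more of the explanatory weight for the warning light.

Pr(overheating coolant loop | warning light) ≈ 0.906; Pr(overheating coolant loop | warning light, ¬low oil pressure) ≈ 0.931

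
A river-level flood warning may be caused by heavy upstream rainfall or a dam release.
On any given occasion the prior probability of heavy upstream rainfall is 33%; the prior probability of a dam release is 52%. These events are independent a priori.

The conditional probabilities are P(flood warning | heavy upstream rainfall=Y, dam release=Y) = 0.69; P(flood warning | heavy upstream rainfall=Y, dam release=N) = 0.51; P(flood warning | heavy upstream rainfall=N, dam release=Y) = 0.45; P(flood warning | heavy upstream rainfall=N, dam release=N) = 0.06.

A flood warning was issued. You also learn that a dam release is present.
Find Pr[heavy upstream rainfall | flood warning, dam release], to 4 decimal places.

For the numerator, keep only heavy upstream rainfall=true terms: 0.69·0.33 = 0.227700
The normalizing constant is 0.45·0.67 + 0.69·0.33 = 0.529200
P(heavy upstream rainfall | flood warning, dam release) = 0.227700/0.529200 ≈ 0.4303

Pr[heavy upstream rainfall | flood warning, dam release] ≈ 0.4303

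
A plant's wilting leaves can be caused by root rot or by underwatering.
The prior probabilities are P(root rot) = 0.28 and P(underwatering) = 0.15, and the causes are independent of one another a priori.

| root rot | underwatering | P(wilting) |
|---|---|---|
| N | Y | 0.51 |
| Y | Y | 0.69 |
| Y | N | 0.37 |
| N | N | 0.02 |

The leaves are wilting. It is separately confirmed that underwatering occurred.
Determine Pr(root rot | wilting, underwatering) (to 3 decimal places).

By total probability over both values of root rot:
  P(wilting | underwatering) = 0.51×0.72 + 0.69×0.28
        = 0.367200 + 0.193200 = 0.560400
Configurations with root rot contribute 0.193200, so
  P(root rot | wilting, underwatering) = 0.193200 / 0.560400 ≈ 0.345

Pr(root rot | wilting, underwatering) ≈ 0.345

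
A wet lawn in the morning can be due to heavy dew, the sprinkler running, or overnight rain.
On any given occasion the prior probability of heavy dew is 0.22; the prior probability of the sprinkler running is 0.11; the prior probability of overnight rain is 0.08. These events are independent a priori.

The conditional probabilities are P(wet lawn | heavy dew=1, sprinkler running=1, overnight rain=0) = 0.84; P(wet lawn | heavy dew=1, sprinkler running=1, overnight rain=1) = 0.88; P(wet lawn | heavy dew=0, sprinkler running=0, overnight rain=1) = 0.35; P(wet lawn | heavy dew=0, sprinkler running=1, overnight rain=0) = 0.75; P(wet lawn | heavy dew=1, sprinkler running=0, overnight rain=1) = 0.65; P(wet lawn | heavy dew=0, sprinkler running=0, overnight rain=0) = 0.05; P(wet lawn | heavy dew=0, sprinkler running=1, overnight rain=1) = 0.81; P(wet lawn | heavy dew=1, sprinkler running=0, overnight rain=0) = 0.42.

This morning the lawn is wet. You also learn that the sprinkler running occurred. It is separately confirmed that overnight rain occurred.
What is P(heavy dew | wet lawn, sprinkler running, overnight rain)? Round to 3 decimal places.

P(wet lawn | sprinkler running, overnight rain) = 0.81·0.78 + 0.88·0.22 = 0.631800 + 0.193600 = 0.825400
Of this, 0.193600 comes from 0.88·0.22 (the heavy dew=true cases).
P(heavy dew | wet lawn, sprinkler running, overnight rain) = 0.193600 / 0.825400 ≈ 0.235

P(heavy dew | wet lawn, sprinkler running, overnight rain) ≈ 0.235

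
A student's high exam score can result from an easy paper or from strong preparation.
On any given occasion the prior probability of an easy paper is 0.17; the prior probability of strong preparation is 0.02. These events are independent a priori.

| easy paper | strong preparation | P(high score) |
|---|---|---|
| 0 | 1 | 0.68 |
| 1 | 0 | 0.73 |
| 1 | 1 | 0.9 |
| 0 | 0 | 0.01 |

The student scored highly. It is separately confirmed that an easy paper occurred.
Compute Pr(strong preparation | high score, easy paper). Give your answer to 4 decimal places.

Pr(strong preparation | high score, easy paper) ≈ 0.0245

P(high score | easy paper) = 0.73*0.98 + 0.9*0.02 = 0.715400 + 0.018000 = 0.733400
Restricting to configurations with strong preparation present: 0.9*0.02 = 0.018000.
So P(strong preparation | high score, easy paper) = 0.018000/0.733400 ≈ 0.0245.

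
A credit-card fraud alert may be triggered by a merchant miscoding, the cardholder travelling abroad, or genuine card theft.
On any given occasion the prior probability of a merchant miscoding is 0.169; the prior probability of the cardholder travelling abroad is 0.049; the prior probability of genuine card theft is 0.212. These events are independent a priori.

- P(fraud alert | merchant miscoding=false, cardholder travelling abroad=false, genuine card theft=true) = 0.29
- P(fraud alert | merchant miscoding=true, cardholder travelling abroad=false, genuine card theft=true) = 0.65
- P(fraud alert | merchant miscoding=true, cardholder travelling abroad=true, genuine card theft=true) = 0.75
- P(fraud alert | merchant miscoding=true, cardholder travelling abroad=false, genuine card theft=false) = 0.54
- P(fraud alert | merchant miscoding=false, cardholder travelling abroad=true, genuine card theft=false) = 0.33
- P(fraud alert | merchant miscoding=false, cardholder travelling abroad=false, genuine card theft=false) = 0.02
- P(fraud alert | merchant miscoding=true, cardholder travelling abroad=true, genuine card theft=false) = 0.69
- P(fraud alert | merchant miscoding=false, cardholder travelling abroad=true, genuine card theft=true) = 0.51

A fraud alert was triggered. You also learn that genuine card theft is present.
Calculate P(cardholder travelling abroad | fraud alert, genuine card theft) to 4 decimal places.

P(fraud alert | genuine card theft) = 0.29×0.831×0.951 + 0.51×0.831×0.049 + 0.65×0.169×0.951 + 0.75×0.169×0.049 = 0.229181 + 0.020767 + 0.104467 + 0.006211 = 0.360626
Restricting to configurations with cardholder travelling abroad present: 0.020767 + 0.006211 = 0.026978.
So P(cardholder travelling abroad | fraud alert, genuine card theft) = 0.026978/0.360626 ≈ 0.0748.

P(cardholder travelling abroad | fraud alert, genuine card theft) ≈ 0.0748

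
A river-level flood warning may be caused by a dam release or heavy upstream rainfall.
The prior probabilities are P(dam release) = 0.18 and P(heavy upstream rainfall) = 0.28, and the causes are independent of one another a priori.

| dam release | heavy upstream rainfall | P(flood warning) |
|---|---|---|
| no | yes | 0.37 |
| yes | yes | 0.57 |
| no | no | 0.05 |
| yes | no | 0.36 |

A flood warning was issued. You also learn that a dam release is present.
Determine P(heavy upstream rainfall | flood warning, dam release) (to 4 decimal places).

P(heavy upstream rainfall | flood warning, dam release) ≈ 0.3811

P(flood warning | dam release) = 0.36*0.72 + 0.57*0.28 = 0.259200 + 0.159600 = 0.418800
Restricting to configurations with heavy upstream rainfall present: 0.57*0.28 = 0.159600.
P(heavy upstream rainfall | flood warning, dam release) = 0.159600 / 0.418800 ≈ 0.3811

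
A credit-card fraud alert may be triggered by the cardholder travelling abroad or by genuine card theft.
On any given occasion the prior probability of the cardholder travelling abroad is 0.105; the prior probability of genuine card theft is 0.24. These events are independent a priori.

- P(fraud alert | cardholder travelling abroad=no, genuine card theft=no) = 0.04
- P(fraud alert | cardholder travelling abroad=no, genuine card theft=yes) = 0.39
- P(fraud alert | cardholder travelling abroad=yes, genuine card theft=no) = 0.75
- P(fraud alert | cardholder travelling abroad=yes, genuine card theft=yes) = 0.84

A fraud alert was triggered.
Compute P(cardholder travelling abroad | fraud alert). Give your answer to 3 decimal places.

P(cardholder travelling abroad | fraud alert) ≈ 0.422

P(fraud alert) = 0.04*0.895*0.76 + 0.39*0.895*0.24 + 0.75*0.105*0.76 + 0.84*0.105*0.24 = 0.027208 + 0.083772 + 0.059850 + 0.021168 = 0.191998
Restricting to configurations with cardholder travelling abroad present: 0.059850 + 0.021168 = 0.081018.
So P(cardholder travelling abroad | fraud alert) = 0.081018/0.191998 ≈ 0.422.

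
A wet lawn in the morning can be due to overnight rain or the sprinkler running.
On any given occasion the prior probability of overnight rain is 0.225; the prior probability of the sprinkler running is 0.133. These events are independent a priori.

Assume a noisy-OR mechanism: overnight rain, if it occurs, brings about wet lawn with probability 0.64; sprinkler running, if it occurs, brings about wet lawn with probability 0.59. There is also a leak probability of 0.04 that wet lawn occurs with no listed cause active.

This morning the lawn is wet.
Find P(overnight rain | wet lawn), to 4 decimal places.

P(overnight rain | wet lawn) ≈ 0.6318

Under noisy-OR, P(wet lawn | causes) = 1 − (1−0.04)·∏(1−qᵢ) over the active causes.
P(wet lawn) = 0.04·0.775·0.867 + 0.6064·0.775·0.133 + 0.6544·0.225·0.867 + 0.858304·0.225·0.133 = 0.026877 + 0.062505 + 0.127657 + 0.025685 = 0.242724
Of this, 0.153342 comes from 0.127657 + 0.025685 (the overnight rain=true cases).
So P(overnight rain | wet lawn) = 0.153342/0.242724 ≈ 0.6318.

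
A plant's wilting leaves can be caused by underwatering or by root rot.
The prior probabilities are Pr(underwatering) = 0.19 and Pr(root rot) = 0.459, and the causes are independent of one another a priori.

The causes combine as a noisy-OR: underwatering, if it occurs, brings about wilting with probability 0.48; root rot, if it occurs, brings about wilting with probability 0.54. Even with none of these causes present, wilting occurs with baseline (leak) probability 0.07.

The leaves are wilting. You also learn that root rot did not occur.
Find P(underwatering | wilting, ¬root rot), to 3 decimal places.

Under noisy-OR, P(wilting | causes) = 1 − (1−0.07)·∏(1−qᵢ) over the active causes.
Sum P(wilting|·) weighted by the priors over both values of underwatering:
  P(wilting | ¬root rot) = 0.07·0.81 + 0.5164·0.19
        = 0.056700 + 0.098116 = 0.154816
The terms with underwatering present sum to 0.098116, so
  P(underwatering | wilting, ¬root rot) = 0.098116 / 0.154816 ≈ 0.634

P(underwatering | wilting, ¬root rot) ≈ 0.634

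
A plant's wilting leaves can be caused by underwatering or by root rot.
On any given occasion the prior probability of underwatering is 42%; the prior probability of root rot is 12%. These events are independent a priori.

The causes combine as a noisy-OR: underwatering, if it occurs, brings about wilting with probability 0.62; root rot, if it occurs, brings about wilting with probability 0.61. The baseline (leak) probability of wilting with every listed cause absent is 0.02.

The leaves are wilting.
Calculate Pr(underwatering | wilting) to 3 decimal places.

Pr(underwatering | wilting) ≈ 0.838

Under noisy-OR, P(wilting | causes) = 1 − (1−0.02)·∏(1−qᵢ) over the active causes.
P(wilting) = 0.02*0.58*0.88 + 0.6178*0.58*0.12 + 0.6276*0.42*0.88 + 0.854764*0.42*0.12 = 0.010208 + 0.042999 + 0.231961 + 0.043080 = 0.328248
Of this, 0.275041 comes from 0.231961 + 0.043080 (the underwatering=true cases).
Hence the posterior is 0.275041/0.328248 ≈ 0.838.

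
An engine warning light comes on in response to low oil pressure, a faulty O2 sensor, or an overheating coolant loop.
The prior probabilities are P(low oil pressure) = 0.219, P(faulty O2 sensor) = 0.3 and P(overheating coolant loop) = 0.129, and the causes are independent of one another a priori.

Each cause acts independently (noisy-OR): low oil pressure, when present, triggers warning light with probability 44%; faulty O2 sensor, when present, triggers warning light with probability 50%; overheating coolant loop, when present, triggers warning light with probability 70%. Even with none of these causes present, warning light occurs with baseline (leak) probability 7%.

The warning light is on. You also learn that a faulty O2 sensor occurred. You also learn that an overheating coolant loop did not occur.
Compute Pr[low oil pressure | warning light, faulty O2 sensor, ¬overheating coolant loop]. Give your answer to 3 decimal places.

Pr[low oil pressure | warning light, faulty O2 sensor, ¬overheating coolant loop] ≈ 0.279

Under noisy-OR, P(warning light | causes) = 1 − (1−0.07)·∏(1−qᵢ) over the active causes.
Enumerate both values of low oil pressure and weight by the priors:
  P(warning light | faulty O2 sensor, ¬overheating coolant loop) = 0.535*0.781 + 0.7396*0.219
        = 0.417835 + 0.161972 = 0.579807
Keeping only the low oil pressure-present terms gives 0.161972, so
  P(low oil pressure | warning light, faulty O2 sensor, ¬overheating coolant loop) = 0.161972 / 0.579807 ≈ 0.279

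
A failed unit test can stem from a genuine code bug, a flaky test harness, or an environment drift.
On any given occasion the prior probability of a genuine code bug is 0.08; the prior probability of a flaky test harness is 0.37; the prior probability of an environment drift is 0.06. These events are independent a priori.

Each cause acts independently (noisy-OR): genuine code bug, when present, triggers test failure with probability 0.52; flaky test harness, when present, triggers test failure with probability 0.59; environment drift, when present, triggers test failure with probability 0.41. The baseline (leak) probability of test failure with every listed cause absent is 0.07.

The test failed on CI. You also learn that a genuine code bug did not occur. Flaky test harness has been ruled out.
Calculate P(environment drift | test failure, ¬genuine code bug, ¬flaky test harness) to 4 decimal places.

Under noisy-OR, P(test failure | causes) = 1 − (1−0.07)·∏(1−qᵢ) over the active causes.
For the numerator, keep only environment drift=true terms: 0.4513×0.06 = 0.027078
Denominator P(test failure | ¬genuine code bug, ¬flaky test harness): 0.07×0.94 + 0.4513×0.06 = 0.092878
Posterior = 0.027078 / 0.092878 ≈ 0.2915

P(environment drift | test failure, ¬genuine code bug, ¬flaky test harness) ≈ 0.2915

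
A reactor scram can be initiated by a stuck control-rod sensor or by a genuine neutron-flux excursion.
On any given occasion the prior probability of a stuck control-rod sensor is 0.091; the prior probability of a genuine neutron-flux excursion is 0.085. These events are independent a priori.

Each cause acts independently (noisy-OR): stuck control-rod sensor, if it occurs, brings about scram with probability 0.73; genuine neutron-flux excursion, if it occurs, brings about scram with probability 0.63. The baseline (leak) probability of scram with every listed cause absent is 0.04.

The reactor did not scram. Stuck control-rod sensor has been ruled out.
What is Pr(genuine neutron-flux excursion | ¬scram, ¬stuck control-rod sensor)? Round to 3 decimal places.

Under noisy-OR, P(scram | causes) = 1 − (1−0.04)·∏(1−qᵢ) over the active causes.
P(¬scram | ¬stuck control-rod sensor) = 0.96·0.915 + 0.3552·0.085 = 0.878400 + 0.030192 = 0.908592
The genuine neutron-flux excursion-present share is 0.3552·0.085 = 0.030192.
P(genuine neutron-flux excursion | ¬scram, ¬stuck control-rod sensor) = 0.030192 / 0.908592 ≈ 0.033

Pr(genuine neutron-flux excursion | ¬scram, ¬stuck control-rod sensor) ≈ 0.033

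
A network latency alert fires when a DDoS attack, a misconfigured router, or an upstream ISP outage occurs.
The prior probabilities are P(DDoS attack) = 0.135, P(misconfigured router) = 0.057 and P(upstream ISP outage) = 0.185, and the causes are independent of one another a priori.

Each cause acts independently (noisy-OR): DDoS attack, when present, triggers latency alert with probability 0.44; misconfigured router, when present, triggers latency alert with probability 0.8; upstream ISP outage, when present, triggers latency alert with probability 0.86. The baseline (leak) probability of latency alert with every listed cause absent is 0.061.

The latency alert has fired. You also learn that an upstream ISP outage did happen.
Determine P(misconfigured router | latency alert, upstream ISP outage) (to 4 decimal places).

Under noisy-OR, P(latency alert | causes) = 1 − (1−0.061)·∏(1−qᵢ) over the active causes.
Sum P(latency alert|·) weighted by the priors over the 4 (DDoS attack, misconfigured router) configurations:
  P(latency alert | upstream ISP outage) = 0.86854*0.865*0.943 + 0.973708*0.865*0.057 + 0.926382*0.135*0.943 + 0.985276*0.135*0.057
        = 0.708464 + 0.048009 + 0.117933 + 0.007582 = 0.881988
Configurations with misconfigured router contribute 0.055591, so
  P(misconfigured router | latency alert, upstream ISP outage) = 0.055591 / 0.881988 ≈ 0.0630

P(misconfigured router | latency alert, upstream ISP outage) ≈ 0.0630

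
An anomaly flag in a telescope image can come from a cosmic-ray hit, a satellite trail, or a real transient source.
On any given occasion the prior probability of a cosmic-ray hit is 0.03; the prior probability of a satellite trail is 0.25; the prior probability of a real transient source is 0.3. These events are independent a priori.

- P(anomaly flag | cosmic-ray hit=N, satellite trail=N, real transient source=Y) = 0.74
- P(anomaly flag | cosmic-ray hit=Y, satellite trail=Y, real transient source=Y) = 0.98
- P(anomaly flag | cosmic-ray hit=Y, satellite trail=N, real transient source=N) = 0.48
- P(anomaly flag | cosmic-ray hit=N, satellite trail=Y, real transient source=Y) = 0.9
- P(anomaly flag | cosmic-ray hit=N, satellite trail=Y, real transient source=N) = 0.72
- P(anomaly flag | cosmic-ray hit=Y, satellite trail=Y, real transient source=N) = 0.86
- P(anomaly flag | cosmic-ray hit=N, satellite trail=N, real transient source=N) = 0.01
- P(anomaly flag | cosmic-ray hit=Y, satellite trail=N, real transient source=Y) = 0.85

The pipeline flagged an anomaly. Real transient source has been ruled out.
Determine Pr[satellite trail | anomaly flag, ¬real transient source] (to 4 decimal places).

Enumerate the 4 (cosmic-ray hit, satellite trail) configurations and weight by the priors:
  P(anomaly flag | ¬real transient source) = 0.01×0.97×0.75 + 0.72×0.97×0.25 + 0.48×0.03×0.75 + 0.86×0.03×0.25
        = 0.007275 + 0.174600 + 0.010800 + 0.006450 = 0.199125
Configurations with satellite trail contribute 0.181050, so
  P(satellite trail | anomaly flag, ¬real transient source) = 0.181050 / 0.199125 ≈ 0.9092

Pr[satellite trail | anomaly flag, ¬real transient source] ≈ 0.9092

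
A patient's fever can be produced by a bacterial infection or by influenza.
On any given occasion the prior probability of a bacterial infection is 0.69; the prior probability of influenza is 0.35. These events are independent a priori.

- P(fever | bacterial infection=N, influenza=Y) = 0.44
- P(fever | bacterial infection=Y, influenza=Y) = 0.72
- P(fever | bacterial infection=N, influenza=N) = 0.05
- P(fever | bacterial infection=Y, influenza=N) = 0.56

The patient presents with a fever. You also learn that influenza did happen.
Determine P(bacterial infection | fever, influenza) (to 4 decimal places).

P(bacterial infection | fever, influenza) ≈ 0.7846

P(fever | influenza) = 0.44*0.31 + 0.72*0.69 = 0.136400 + 0.496800 = 0.633200
Restricting to configurations with bacterial infection present: 0.72*0.69 = 0.496800.
P(bacterial infection | fever, influenza) = 0.496800 / 0.633200 ≈ 0.7846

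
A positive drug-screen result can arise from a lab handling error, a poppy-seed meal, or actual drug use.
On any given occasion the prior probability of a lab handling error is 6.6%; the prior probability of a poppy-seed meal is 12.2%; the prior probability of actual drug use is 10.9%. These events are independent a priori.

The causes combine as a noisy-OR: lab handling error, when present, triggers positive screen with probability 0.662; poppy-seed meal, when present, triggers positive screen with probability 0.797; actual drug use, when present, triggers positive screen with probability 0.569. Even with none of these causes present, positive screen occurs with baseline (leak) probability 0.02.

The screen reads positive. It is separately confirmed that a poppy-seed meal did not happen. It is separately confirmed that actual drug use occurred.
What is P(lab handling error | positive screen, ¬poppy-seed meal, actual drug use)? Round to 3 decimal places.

Under noisy-OR, P(positive screen | causes) = 1 − (1−0.02)·∏(1−qᵢ) over the active causes.
By total probability over both values of lab handling error:
  P(positive screen | ¬poppy-seed meal, actual drug use) = 0.57762*0.934 + 0.857236*0.066
        = 0.539497 + 0.056578 = 0.596075
Keeping only the lab handling error-present terms gives 0.056578, so
  P(lab handling error | positive screen, ¬poppy-seed meal, actual drug use) = 0.056578 / 0.596075 ≈ 0.095

P(lab handling error | positive screen, ¬poppy-seed meal, actual drug use) ≈ 0.095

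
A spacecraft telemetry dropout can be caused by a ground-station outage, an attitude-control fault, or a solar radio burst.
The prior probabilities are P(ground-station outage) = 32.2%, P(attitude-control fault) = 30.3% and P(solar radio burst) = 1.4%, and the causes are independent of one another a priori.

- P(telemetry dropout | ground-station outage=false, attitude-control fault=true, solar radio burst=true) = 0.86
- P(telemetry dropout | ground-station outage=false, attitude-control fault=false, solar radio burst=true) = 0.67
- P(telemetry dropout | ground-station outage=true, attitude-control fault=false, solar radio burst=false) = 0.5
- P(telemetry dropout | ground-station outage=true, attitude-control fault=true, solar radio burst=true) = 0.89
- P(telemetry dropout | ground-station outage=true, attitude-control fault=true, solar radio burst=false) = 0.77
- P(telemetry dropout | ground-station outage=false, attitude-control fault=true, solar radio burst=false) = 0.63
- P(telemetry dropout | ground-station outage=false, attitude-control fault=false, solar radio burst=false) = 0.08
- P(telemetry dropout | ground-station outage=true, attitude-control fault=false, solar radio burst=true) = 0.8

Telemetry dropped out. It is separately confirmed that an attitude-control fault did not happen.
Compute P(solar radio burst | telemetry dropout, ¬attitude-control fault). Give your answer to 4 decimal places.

Weight on solar radio burst=true, given the evidence: 0.006360 + 0.003606 = 0.009966
Denominator P(telemetry dropout | ¬attitude-control fault): 0.08×0.678×0.986 + 0.67×0.678×0.014 + 0.5×0.322×0.986 + 0.8×0.322×0.014 = 0.222193
P(solar radio burst | telemetry dropout, ¬attitude-control fault) = 0.009966/0.222193 ≈ 0.0449

P(solar radio burst | telemetry dropout, ¬attitude-control fault) ≈ 0.0449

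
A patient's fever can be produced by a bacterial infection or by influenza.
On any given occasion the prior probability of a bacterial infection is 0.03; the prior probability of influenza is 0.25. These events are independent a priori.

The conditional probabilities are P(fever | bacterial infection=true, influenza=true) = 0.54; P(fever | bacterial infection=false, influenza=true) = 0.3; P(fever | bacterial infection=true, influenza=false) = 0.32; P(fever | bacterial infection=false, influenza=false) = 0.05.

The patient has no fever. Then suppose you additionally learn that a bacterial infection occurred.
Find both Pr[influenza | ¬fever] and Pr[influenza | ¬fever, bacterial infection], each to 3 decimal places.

Numerator (weight on configurations with influenza): 0.169750 + 0.003450 = 0.173200
Normalizer over all consistent configurations: 0.95×0.97×0.75 + 0.7×0.97×0.25 + 0.68×0.03×0.75 + 0.46×0.03×0.25 = 0.879625
P(influenza | ¬fever) = 0.173200/0.879625 ≈ 0.197

With the extra evidence:
Numerator (weight on configurations with influenza): 0.46·0.25 = 0.115000
Denominator P(¬fever | bacterial infection): 0.68·0.75 + 0.46·0.25 = 0.625000
P(influenza | ¬fever, bacterial infection) = 0.115000/0.625000 ≈ 0.184

Pr[influenza | ¬fever] ≈ 0.197; Pr[influenza | ¬fever, bacterial infection] ≈ 0.184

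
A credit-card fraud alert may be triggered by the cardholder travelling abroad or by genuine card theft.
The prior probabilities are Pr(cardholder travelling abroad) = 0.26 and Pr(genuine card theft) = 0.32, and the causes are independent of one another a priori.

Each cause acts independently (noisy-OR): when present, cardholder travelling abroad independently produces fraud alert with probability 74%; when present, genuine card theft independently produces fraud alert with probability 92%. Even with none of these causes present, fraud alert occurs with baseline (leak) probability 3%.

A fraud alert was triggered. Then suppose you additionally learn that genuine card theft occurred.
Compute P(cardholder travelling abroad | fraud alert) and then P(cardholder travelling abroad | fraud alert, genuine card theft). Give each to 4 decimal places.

Under noisy-OR, P(fraud alert | causes) = 1 − (1−0.03)·∏(1−qᵢ) over the active causes.
Enumerate the 4 (cardholder travelling abroad, genuine card theft) configurations and weight by the priors:
  P(fraud alert) = 0.03*0.74*0.68 + 0.9224*0.74*0.32 + 0.7478*0.26*0.68 + 0.979824*0.26*0.32
        = 0.015096 + 0.218424 + 0.132211 + 0.081521 = 0.447252
Configurations with cardholder travelling abroad contribute 0.213732, so
  P(cardholder travelling abroad | fraud alert) = 0.213732 / 0.447252 ≈ 0.4779

Now condition on the additional information:
By total probability over both values of cardholder travelling abroad:
  P(fraud alert | genuine card theft) = 0.9224*0.74 + 0.979824*0.26
        = 0.682576 + 0.254754 = 0.937330
The terms with cardholder travelling abroad present sum to 0.254754, so
  P(cardholder travelling abroad | fraud alert, genuine card theft) = 0.254754 / 0.937330 ≈ 0.2718
The drop from 0.4779 to 0.2718 is the explaining-away (discounting) effect.

P(cardholder travelling abroad | fraud alert) ≈ 0.4779; P(cardholder travelling abroad | fraud alert, genuine card theft) ≈ 0.2718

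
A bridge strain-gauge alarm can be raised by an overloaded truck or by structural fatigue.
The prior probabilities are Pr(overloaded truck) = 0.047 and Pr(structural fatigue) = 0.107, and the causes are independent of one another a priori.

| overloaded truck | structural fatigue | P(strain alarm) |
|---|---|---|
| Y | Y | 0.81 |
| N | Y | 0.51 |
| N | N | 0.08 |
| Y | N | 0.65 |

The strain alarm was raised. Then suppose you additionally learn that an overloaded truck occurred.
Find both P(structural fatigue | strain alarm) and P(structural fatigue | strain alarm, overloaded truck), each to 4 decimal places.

P(structural fatigue | strain alarm) ≈ 0.3703; P(structural fatigue | strain alarm, overloaded truck) ≈ 0.1299

For the numerator, keep only structural fatigue=true terms: 0.052005 + 0.004073 = 0.056078
The normalizing constant is 0.08*0.953*0.893 + 0.51*0.953*0.107 + 0.65*0.047*0.893 + 0.81*0.047*0.107 = 0.151441
P(structural fatigue | strain alarm) = 0.056078/0.151441 ≈ 0.3703

With the extra evidence:
Enumerate both values of structural fatigue and weight by the priors:
  P(strain alarm | overloaded truck) = 0.65·0.893 + 0.81·0.107
        = 0.580450 + 0.086670 = 0.667120
Configurations with structural fatigue contribute 0.086670, so
  P(structural fatigue | strain alarm, overloaded truck) = 0.086670 / 0.667120 ≈ 0.1299
— overloaded truck explains away the evidence for structural fatigue.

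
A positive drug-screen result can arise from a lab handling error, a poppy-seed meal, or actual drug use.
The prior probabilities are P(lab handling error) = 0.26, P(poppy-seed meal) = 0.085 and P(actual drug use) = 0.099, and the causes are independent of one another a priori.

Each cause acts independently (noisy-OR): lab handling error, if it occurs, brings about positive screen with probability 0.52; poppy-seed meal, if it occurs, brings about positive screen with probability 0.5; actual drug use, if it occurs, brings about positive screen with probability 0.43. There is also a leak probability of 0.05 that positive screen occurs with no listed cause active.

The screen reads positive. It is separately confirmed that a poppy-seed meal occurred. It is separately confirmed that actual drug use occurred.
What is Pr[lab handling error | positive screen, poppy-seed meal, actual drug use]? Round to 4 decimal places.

Pr[lab handling error | positive screen, poppy-seed meal, actual drug use] ≈ 0.2954

Under noisy-OR, P(positive screen | causes) = 1 − (1−0.05)·∏(1−qᵢ) over the active causes.
Numerator (weight on configurations with lab handling error): 0.87004*0.26 = 0.226210
The normalizing constant is 0.72925*0.74 + 0.87004*0.26 = 0.765855
Posterior = 0.226210 / 0.765855 ≈ 0.2954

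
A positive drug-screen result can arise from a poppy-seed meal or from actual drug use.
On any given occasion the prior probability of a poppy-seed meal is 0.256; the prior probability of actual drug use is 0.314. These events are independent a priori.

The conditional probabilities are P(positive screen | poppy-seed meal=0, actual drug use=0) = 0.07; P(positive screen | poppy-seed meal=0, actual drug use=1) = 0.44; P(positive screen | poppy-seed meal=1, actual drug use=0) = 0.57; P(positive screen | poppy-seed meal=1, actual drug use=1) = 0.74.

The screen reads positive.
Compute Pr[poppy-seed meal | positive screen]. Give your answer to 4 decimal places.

Enumerate the 4 (poppy-seed meal, actual drug use) configurations and weight by the priors:
  P(positive screen) = 0.07×0.744×0.686 + 0.44×0.744×0.314 + 0.57×0.256×0.686 + 0.74×0.256×0.314
        = 0.035727 + 0.102791 + 0.100101 + 0.059484 = 0.298103
Configurations with poppy-seed meal contribute 0.159585, so
  P(poppy-seed meal | positive screen) = 0.159585 / 0.298103 ≈ 0.5353

Pr[poppy-seed meal | positive screen] ≈ 0.5353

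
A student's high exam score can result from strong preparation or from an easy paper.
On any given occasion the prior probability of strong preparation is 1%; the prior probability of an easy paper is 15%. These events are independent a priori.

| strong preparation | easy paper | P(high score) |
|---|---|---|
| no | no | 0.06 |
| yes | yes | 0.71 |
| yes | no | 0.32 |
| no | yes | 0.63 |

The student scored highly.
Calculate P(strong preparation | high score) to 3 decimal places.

Numerator (weight on configurations with strong preparation): 0.002720 + 0.001065 = 0.003785
The normalizing constant is 0.06×0.99×0.85 + 0.63×0.99×0.15 + 0.32×0.01×0.85 + 0.71×0.01×0.15 = 0.147830
Posterior = 0.003785 / 0.147830 ≈ 0.026

P(strong preparation | high score) ≈ 0.026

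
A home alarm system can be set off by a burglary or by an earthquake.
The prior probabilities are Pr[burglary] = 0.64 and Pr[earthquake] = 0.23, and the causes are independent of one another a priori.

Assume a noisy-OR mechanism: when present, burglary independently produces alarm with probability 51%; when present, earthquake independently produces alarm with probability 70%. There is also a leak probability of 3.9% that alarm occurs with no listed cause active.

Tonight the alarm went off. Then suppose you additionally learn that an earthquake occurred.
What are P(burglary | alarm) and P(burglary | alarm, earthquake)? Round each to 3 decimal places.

Under noisy-OR, P(alarm | causes) = 1 − (1−0.039)·∏(1−qᵢ) over the active causes.
P(alarm) = 0.039·0.36·0.77 + 0.7117·0.36·0.23 + 0.52911·0.64·0.77 + 0.858733·0.64·0.23 = 0.010811 + 0.058929 + 0.260745 + 0.126405 = 0.456890
Restricting to configurations with burglary present: 0.260745 + 0.126405 = 0.387150.
P(burglary | alarm) = 0.387150 / 0.456890 ≈ 0.847

Now condition on the additional information:
P(alarm | earthquake) = 0.7117×0.36 + 0.858733×0.64 = 0.256212 + 0.549589 = 0.805801
Restricting to configurations with burglary present: 0.858733×0.64 = 0.549589.
So P(burglary | alarm, earthquake) = 0.549589/0.805801 ≈ 0.682.

P(burglary | alarm) ≈ 0.847; P(burglary | alarm, earthquake) ≈ 0.682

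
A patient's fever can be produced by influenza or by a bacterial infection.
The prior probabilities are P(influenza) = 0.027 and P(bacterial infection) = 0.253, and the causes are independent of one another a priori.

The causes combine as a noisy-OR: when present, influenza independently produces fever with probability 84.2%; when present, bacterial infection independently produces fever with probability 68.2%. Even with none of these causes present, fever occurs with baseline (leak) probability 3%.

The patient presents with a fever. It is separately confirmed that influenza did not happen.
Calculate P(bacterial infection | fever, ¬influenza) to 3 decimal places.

P(bacterial infection | fever, ¬influenza) ≈ 0.886

Under noisy-OR, P(fever | causes) = 1 − (1−0.03)·∏(1−qᵢ) over the active causes.
Weight on bacterial infection=true, given the evidence: 0.69154·0.253 = 0.174960
Denominator P(fever | ¬influenza): 0.03·0.747 + 0.69154·0.253 = 0.197370
Posterior = 0.174960 / 0.197370 ≈ 0.886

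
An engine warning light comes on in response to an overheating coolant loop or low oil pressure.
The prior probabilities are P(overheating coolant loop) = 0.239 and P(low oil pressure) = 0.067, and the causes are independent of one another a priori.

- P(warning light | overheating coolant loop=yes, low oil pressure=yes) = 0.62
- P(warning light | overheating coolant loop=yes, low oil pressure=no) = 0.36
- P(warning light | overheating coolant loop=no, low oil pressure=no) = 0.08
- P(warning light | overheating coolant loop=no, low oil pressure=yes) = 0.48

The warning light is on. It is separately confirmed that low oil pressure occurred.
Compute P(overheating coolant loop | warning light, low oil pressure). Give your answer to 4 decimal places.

Weight on overheating coolant loop=true, given the evidence: 0.62*0.239 = 0.148180
Normalizer over all consistent configurations: 0.48*0.761 + 0.62*0.239 = 0.513460
P(overheating coolant loop | warning light, low oil pressure) = 0.148180/0.513460 ≈ 0.2886

P(overheating coolant loop | warning light, low oil pressure) ≈ 0.2886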